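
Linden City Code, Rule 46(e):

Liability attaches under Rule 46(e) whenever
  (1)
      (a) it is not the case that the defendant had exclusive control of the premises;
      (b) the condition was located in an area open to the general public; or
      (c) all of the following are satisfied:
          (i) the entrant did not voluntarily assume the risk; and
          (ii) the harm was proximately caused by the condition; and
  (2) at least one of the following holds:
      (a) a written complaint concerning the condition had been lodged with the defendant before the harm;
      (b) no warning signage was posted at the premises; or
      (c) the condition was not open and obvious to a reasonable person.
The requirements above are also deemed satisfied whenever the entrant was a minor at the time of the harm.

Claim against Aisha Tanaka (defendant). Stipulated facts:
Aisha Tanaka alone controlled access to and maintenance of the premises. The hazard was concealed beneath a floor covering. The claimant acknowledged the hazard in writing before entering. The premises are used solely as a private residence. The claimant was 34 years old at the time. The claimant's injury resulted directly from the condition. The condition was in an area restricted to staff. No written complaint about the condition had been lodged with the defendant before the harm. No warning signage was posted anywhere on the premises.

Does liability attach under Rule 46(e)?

(a) not (exclusive control) — fails.
(b) public area — fails.
(i) no assumed risk — not met.
(ii) proximate cause — holds.
(c) = F AND T = false.
(1) = F OR F OR F = false.
(a) complaint lodged — not satisfied.
(b) no signage posted — holds.
(c) not open/obvious — satisfied.
(2): F OR T OR T → true.
So Overall is not satisfied (F AND T).
Exception (entrant a minor) — not satisfied.
Result: main false OR exception false → false.

No — not liable.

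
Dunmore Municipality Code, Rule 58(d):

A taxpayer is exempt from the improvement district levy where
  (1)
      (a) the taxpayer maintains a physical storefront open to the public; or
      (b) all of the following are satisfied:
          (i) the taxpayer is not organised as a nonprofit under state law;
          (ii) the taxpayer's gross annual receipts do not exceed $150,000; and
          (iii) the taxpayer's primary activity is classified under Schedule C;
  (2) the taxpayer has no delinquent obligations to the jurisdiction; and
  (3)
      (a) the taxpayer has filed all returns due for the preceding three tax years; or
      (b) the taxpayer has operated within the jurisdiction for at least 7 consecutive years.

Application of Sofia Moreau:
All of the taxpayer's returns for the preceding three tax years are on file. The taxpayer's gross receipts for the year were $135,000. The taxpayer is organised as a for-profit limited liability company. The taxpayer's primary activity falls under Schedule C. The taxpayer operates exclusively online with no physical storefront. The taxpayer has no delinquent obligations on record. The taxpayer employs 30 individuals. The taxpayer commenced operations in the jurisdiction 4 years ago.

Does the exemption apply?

(a) has storefront — not met.
(i) not (nonprofit) — met.
(ii) receipts ≤ $150,000 — met.
(iii) Schedule C activity — holds.
(b) = T AND T AND T = true.
(1): F OR T → true.
(2) no delinquency — met.
(a) returns current — met.
(b) ≥ 7 yrs in jurisdiction — not met.
So (3) is satisfied (T OR F).
Overall = T AND T AND T = true.

Yes — exempt.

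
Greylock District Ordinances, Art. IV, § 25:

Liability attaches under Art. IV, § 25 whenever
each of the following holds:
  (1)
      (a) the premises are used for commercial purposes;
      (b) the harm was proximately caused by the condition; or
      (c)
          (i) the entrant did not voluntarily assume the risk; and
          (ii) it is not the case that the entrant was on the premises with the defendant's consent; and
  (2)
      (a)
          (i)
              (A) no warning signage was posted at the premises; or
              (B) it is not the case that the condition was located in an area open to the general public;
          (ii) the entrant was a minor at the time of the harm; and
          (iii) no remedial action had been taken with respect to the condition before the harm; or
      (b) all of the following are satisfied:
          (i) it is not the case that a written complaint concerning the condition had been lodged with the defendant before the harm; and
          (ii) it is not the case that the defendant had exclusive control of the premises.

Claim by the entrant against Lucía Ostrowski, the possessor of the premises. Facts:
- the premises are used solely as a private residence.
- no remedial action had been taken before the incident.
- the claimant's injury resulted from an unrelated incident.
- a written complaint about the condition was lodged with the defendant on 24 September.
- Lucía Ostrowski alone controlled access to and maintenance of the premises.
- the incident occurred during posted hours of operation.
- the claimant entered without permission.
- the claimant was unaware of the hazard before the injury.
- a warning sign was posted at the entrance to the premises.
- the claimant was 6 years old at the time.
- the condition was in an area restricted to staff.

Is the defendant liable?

Yes — liable.

(a) commercial use — not satisfied.
(b) proximate cause — not satisfied.
(i) no assumed risk — holds.
(ii) not (consent to enter) — satisfied.
(c) = T AND T = true.
So (1) is satisfied (F OR F OR T).
(A) no signage posted — not met.
(B) not (public area) — holds.
So (i) is satisfied (F OR T).
(ii) entrant a minor — satisfied.
(iii) no remedial action — satisfied.
So (a) is satisfied (T AND T AND T).
(i) not (complaint lodged) — not satisfied.
(ii) not (exclusive control) — not satisfied.
(b): F AND F → false.
So (2) is satisfied (T OR F).
Overall = T AND T = true.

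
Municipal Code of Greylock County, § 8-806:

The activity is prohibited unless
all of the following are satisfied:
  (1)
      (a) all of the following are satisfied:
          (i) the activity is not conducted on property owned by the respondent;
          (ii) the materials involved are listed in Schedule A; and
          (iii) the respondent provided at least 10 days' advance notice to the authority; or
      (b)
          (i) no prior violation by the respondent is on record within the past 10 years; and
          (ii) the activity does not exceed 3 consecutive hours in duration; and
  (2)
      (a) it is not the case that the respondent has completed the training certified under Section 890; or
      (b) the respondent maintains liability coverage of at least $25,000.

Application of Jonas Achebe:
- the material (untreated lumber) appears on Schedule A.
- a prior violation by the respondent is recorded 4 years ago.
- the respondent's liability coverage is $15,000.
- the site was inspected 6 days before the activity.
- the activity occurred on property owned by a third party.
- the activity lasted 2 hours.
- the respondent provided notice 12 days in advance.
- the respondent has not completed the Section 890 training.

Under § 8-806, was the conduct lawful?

Yes — lawful.

(i) not (own property) — met.
(ii) Schedule A material — satisfied.
(iii) ≥10 days' notice — satisfied.
So (a) is satisfied (T AND T AND T).
(i) no prior violation — not met.
(ii) ≤ 3 hrs duration — satisfied.
(b) = F AND T = false.
(1): T OR F → true.
(a) not (training certified) — met.
(b) coverage ≥ $25,000 — not met.
(2): T OR F → true.
Overall = T AND T = true.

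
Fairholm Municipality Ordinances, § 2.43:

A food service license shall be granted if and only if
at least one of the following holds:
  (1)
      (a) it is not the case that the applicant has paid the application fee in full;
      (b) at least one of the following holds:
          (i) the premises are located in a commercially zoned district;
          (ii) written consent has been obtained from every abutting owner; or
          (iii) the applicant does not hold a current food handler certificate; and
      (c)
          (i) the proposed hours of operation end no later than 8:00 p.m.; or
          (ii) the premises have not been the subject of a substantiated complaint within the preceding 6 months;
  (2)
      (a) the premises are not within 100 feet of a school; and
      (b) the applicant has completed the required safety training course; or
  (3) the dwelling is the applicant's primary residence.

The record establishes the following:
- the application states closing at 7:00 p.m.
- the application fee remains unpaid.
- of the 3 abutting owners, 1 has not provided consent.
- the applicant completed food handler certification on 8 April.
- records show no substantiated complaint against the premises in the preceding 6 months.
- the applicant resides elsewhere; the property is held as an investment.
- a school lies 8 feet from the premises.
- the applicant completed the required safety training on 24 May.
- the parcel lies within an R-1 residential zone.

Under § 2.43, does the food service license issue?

No — denied.

(a) not (fee paid) — satisfied.
(i) commercially zoned — not satisfied.
(ii) all abutters consent — not met.
(iii) not (food handler cert.) — not satisfied.
(b): F OR F OR F → false.
(i) closes by 8 p.m. — holds.
(ii) no complaint in 6 mo. — holds.
So (c) is satisfied (T OR T).
So (1) is not satisfied (T AND F AND T).
(a) ≥100 ft from school — not met.
(b) safety training — holds.
(2): F AND T → false.
(3) primary residence — not met.
So Overall is not satisfied (F OR F OR F).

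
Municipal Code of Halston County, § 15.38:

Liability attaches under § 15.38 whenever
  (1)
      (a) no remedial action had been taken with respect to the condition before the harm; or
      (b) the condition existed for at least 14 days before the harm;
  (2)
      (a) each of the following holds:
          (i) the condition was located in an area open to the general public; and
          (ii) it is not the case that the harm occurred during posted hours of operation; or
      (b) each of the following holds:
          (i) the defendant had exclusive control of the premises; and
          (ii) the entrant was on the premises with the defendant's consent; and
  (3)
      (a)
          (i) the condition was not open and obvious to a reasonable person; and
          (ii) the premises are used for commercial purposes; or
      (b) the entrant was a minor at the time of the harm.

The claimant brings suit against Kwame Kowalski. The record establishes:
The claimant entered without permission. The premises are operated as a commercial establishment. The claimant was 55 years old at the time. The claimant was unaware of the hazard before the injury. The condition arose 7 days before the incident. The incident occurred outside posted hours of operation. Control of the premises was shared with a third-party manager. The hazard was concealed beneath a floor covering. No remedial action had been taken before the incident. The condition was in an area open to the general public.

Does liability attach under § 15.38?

(a) no remedial action — holds.
(b) condition ≥14 days old — fails.
So (1) is satisfied (T OR F).
(i) public area — satisfied.
(ii) not (during posted hours) — satisfied.
So (a) is satisfied (T AND T).
(i) exclusive control — not met.
(ii) consent to enter — fails.
So (b) is not satisfied (F AND F).
So (2) is satisfied (T OR F).
(i) not open/obvious — met.
(ii) commercial use — satisfied.
(a) = T AND T = true.
(b) entrant a minor — fails.
(3) = T OR F = true.
Overall: T AND T AND T → true.

Yes — liable.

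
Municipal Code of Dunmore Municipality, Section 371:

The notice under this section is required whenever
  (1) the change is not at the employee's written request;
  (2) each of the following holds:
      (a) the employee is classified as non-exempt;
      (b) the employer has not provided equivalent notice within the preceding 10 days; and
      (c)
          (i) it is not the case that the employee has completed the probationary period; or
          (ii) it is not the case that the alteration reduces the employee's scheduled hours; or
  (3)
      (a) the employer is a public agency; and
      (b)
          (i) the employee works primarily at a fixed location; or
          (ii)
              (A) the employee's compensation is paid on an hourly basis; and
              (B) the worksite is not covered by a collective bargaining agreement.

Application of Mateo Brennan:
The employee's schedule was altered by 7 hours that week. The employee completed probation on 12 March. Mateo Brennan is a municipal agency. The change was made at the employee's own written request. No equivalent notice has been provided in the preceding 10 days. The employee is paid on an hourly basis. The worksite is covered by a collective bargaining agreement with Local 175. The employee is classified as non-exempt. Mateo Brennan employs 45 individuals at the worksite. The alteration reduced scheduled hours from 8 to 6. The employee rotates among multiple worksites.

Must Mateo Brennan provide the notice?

No — not required.

(1) not employee-requested — not met.
(a) non-exempt — holds.
(b) no recent notice — holds.
(i) not (past probation) — not met.
(ii) not (hours reduced) — not met.
(c): F OR F → false.
(2): T AND T AND F → false.
(a) public agency — satisfied.
(i) fixed location — not satisfied.
(A) hourly-paid — met.
(B) no CBA — not met.
(ii): T AND F → false.
So (b) is not satisfied (F OR F).
(3) = T AND F = false.
Overall: F OR F OR F → false.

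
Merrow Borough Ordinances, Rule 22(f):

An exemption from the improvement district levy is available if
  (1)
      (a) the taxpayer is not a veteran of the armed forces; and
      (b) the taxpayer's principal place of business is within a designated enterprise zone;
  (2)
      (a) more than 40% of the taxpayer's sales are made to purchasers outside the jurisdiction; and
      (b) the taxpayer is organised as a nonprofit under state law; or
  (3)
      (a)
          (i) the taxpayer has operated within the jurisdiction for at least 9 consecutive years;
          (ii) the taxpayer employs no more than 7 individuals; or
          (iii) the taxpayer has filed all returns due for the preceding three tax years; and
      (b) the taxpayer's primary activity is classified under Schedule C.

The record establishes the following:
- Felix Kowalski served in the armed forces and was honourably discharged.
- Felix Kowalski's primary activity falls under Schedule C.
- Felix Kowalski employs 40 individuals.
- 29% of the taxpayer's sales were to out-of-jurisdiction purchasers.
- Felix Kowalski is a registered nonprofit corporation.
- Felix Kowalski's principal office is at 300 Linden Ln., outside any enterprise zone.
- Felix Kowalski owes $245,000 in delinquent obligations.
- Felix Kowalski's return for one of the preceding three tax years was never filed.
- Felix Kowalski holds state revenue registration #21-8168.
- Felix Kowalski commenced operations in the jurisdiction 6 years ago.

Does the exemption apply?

(a) not (veteran) — not met.
(b) in enterprise zone — not satisfied.
So (1) is not satisfied (F AND F).
(a) >40% out-of-jur. sales — not met.
(b) nonprofit — satisfied.
(2) = F AND T = false.
(i) ≥ 9 yrs in jurisdiction — not met.
(ii) ≤ 7 employees — not met.
(iii) returns current — not met.
(a) = F OR F OR F = false.
(b) Schedule C activity — met.
(3): F AND T → false.
Overall = F OR F OR F = false.

No — not exempt.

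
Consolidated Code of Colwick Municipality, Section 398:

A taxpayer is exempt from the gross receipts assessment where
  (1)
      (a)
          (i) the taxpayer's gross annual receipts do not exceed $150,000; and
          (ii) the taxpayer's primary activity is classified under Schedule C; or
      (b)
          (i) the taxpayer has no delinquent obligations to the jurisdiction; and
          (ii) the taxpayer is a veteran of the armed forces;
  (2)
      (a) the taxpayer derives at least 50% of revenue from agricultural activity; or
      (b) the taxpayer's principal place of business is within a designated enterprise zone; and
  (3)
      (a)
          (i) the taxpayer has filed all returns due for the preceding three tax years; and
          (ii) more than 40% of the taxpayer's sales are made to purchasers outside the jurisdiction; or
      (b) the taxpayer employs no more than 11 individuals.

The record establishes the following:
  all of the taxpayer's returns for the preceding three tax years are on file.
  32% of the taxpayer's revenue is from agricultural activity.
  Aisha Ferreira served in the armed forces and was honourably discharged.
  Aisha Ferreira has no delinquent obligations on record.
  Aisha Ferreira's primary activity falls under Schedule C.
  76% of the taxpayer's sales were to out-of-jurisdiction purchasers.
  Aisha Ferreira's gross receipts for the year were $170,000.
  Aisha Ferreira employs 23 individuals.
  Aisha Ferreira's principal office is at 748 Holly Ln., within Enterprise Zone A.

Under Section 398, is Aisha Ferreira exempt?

Yes — exempt.

(i) receipts ≤ $150,000 — not met.
(ii) Schedule C activity — met.
(a) = F AND T = false.
(i) no delinquency — holds.
(ii) veteran — holds.
(b) = T AND T = true.
(1) = F OR T = true.
(a) ≥50% agricultural — not satisfied.
(b) in enterprise zone — holds.
(2) = F OR T = true.
(i) returns current — met.
(ii) >40% out-of-jur. sales — satisfied.
So (a) is satisfied (T AND T).
(b) ≤ 11 employees — not satisfied.
(3): T OR F → true.
So Overall is satisfied (T AND T AND T).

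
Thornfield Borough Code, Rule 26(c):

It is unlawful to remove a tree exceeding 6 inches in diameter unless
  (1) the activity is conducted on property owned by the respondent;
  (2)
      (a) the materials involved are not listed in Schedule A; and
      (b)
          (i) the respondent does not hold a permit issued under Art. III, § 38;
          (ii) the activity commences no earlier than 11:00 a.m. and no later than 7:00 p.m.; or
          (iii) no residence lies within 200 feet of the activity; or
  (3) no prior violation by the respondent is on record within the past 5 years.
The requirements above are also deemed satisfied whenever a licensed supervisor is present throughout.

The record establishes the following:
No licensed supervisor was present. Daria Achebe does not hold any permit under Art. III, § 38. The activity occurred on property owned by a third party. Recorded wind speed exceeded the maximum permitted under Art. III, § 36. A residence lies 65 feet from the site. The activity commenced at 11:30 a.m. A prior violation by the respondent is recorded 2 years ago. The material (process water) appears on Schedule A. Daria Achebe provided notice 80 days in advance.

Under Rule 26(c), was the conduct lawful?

No — unlawful.

(1) own property — fails.
(a) not (Schedule A material) — not met.
(i) not (holds permit) — holds.
(ii) start within hours — holds.
(iii) no residence in 200 ft — not satisfied.
(b): T OR T OR F → true.
So (2) is not satisfied (F AND T).
(3) no prior violation — not met.
Overall: F OR F OR F → false.
Exception (supervisor present) — not satisfied.
Result: main false OR exception false → false.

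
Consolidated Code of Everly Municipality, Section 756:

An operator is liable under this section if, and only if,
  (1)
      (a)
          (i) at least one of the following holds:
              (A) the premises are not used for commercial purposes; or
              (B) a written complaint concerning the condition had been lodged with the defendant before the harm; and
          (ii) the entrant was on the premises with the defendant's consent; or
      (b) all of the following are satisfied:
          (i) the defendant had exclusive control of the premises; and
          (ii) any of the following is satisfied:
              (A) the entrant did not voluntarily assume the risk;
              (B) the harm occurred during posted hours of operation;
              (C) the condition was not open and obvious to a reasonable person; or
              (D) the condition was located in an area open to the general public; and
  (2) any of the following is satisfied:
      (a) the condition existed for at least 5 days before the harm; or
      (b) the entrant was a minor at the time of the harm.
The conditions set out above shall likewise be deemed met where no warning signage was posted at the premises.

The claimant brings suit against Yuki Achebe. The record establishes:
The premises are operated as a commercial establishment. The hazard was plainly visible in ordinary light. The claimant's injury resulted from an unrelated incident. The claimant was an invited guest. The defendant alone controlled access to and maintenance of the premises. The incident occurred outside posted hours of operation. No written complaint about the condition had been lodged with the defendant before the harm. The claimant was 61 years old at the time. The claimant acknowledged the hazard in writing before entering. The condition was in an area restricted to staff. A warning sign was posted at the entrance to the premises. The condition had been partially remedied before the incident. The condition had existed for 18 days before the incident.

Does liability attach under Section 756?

No — not liable.

(A) not (commercial use) — not satisfied.
(B) complaint lodged — not satisfied.
(i): F OR F → false.
(ii) consent to enter — satisfied.
(a): F AND T → false.
(i) exclusive control — met.
(A) no assumed risk — not satisfied.
(B) during posted hours — not satisfied.
(C) not open/obvious — not met.
(D) public area — not satisfied.
(ii): F OR F OR F OR F → false.
So (b) is not satisfied (T AND F).
(1): F OR F → false.
(a) condition ≥5 days old — satisfied.
(b) entrant a minor — not met.
(2): T OR F → true.
Overall = F AND T = false.
Exception (no signage posted) — not satisfied.
Result: main false OR exception false → false.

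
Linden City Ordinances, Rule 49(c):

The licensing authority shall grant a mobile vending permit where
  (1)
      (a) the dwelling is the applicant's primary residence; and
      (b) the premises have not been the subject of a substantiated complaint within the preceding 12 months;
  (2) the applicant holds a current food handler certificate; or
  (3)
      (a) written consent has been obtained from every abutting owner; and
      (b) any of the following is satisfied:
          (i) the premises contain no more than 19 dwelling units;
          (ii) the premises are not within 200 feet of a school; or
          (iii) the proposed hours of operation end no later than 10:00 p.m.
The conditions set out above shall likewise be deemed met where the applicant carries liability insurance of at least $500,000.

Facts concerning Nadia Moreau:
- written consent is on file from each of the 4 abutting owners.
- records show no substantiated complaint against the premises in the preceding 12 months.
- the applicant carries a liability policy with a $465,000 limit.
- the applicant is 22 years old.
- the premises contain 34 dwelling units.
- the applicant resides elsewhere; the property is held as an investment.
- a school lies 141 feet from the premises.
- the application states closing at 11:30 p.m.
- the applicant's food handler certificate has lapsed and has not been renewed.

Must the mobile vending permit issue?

(a) primary residence — not met.
(b) no complaint in 12 mo. — satisfied.
So (1) is not satisfied (F AND T).
(2) food handler cert. — fails.
(a) all abutters consent — holds.
(i) ≤ 19 units — not met.
(ii) ≥200 ft from school — fails.
(iii) closes by 10 p.m. — fails.
(b) = F OR F OR F = false.
So (3) is not satisfied (T AND F).
So Overall is not satisfied (F OR F OR F).
Exception (insurance ≥ $500,000) — not satisfied.
Result: main false OR exception false → false.

No — denied.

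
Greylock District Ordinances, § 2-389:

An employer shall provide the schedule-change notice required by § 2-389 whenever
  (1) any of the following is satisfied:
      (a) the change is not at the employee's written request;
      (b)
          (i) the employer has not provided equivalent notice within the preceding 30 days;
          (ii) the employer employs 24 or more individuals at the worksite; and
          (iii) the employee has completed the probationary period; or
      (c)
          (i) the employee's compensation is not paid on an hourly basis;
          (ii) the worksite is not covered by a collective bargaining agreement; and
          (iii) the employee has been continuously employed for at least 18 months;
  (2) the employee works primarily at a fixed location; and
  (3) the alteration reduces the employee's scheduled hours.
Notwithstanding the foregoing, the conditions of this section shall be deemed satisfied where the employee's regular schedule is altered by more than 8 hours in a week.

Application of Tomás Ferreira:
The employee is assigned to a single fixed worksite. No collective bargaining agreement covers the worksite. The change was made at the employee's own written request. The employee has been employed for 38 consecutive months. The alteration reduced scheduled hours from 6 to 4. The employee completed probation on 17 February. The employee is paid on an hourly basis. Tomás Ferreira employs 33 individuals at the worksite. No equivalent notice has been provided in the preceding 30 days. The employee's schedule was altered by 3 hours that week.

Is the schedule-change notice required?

Yes — required.

(a) not employee-requested — not satisfied.
(i) no recent notice — satisfied.
(ii) ≥ 24 at site — satisfied.
(iii) past probation — holds.
So (b) is satisfied (T AND T AND T).
(i) not (hourly-paid) — fails.
(ii) no CBA — satisfied.
(iii) tenure ≥ 18 mo. — met.
So (c) is not satisfied (F AND T AND T).
(1): F OR T OR F → true.
(2) fixed location — holds.
(3) hours reduced — holds.
So Overall is satisfied (T AND T AND T).
Exception (schedule shift > 8h) — not satisfied.
Result: main true OR exception false → true.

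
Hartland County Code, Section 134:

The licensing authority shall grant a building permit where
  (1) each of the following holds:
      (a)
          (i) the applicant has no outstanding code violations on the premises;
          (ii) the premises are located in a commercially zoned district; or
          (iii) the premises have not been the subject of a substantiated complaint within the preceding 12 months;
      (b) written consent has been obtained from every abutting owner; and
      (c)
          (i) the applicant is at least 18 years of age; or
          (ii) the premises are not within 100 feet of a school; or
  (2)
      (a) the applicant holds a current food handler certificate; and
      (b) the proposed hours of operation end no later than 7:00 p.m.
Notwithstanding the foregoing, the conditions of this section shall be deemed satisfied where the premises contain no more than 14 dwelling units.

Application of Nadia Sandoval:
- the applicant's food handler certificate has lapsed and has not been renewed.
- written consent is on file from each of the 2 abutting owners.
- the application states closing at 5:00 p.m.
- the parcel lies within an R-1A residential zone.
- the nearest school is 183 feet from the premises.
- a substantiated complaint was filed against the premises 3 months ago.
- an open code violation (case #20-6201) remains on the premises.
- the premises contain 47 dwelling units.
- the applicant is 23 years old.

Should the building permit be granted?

(i) no code violations — fails.
(ii) commercially zoned — fails.
(iii) no complaint in 12 mo. — fails.
So (a) is not satisfied (F OR F OR F).
(b) all abutters consent — met.
(i) age ≥ 18 — satisfied.
(ii) ≥100 ft from school — met.
So (c) is satisfied (T OR T).
So (1) is not satisfied (F AND T AND T).
(a) food handler cert. — not satisfied.
(b) closes by 7 p.m. — holds.
(2): F AND T → false.
Overall = F OR F = false.
Exception (≤ 14 units) — not satisfied.
Result: main false OR exception false → false.

No — denied.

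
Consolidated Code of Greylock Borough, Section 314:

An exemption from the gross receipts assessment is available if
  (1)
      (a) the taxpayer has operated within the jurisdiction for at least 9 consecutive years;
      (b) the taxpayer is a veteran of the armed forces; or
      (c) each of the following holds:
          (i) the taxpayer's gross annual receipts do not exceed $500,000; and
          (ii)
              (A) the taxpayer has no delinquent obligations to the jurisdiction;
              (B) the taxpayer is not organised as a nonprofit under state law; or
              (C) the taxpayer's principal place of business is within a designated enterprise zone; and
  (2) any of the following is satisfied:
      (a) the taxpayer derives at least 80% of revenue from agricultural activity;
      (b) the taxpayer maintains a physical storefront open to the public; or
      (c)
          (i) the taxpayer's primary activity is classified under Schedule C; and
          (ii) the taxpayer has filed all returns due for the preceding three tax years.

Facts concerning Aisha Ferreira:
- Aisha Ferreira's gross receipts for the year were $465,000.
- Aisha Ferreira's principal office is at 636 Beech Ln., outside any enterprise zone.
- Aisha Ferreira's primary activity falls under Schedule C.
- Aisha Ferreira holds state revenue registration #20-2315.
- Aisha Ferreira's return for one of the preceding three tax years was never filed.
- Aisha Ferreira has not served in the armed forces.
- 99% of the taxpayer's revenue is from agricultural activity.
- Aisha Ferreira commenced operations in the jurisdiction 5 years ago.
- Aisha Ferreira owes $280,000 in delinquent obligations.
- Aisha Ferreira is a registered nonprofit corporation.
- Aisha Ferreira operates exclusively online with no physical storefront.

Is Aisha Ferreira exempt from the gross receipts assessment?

(a) ≥ 9 yrs in jurisdiction — fails.
(b) veteran — fails.
(i) receipts ≤ $500,000 — satisfied.
(A) no delinquency — not met.
(B) not (nonprofit) — not met.
(C) in enterprise zone — not met.
(ii) = F OR F OR F = false.
(c) = T AND F = false.
(1): F OR F OR F → false.
(a) ≥80% agricultural — met.
(b) has storefront — not met.
(i) Schedule C activity — met.
(ii) returns current — not satisfied.
(c): T AND F → false.
(2) = T OR F OR F = true.
Overall: F AND T → false.

No — not exempt.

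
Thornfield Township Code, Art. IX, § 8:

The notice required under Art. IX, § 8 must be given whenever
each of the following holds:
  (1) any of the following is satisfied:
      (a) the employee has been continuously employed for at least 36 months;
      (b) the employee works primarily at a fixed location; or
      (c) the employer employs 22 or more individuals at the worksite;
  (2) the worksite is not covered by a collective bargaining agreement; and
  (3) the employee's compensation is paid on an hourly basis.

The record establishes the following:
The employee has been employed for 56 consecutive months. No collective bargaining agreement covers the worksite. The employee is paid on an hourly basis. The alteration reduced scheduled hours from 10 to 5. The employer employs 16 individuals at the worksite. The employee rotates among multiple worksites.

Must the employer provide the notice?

(a) tenure ≥ 36 mo. — met.
(b) fixed location — fails.
(c) ≥ 22 at site — fails.
So (1) is satisfied (T OR F OR F).
(2) no CBA — satisfied.
(3) hourly-paid — met.
Overall = T AND T AND T = true.

Yes — required.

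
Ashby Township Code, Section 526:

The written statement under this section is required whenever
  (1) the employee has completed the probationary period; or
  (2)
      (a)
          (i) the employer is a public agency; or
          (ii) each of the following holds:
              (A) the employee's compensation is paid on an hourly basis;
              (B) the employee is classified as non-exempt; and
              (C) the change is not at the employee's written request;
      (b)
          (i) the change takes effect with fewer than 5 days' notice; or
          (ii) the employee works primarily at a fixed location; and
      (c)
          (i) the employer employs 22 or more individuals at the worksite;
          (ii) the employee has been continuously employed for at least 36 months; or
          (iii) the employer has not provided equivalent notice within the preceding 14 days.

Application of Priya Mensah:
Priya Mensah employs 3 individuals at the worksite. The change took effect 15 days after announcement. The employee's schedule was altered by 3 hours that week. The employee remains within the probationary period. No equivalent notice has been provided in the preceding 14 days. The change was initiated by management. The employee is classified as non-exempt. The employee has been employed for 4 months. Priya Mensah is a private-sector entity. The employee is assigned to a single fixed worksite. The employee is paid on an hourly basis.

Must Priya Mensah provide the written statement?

Yes — required.

(1) past probation — not satisfied.
(i) public agency — fails.
(A) hourly-paid — met.
(B) non-exempt — satisfied.
(C) not employee-requested — satisfied.
(ii) = T AND T AND T = true.
(a) = F OR T = true.
(i) < 5 days' notice — fails.
(ii) fixed location — met.
So (b) is satisfied (F OR T).
(i) ≥ 22 at site — not satisfied.
(ii) tenure ≥ 36 mo. — not satisfied.
(iii) no recent notice — satisfied.
(c): F OR F OR T → true.
(2): T AND T AND T → true.
Overall: F OR T → true.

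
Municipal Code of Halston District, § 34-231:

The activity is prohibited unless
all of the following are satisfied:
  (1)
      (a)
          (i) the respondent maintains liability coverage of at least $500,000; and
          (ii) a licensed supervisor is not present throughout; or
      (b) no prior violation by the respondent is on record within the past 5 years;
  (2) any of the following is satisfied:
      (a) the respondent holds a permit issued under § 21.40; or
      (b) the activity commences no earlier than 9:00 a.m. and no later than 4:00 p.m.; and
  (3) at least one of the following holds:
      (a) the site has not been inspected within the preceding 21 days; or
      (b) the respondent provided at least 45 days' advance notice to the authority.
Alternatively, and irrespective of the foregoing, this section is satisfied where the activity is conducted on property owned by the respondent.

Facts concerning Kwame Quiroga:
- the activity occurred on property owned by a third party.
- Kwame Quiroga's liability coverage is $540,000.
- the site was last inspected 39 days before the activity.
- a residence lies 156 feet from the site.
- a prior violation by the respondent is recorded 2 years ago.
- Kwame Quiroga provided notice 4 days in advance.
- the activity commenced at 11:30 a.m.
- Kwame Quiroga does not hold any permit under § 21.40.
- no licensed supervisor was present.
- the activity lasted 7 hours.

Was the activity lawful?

Yes — lawful.

(i) coverage ≥ $500,000 — satisfied.
(ii) not (supervisor present) — holds.
So (a) is satisfied (T AND T).
(b) no prior violation — not satisfied.
So (1) is satisfied (T OR F).
(a) holds permit — fails.
(b) start within hours — met.
(2): F OR T → true.
(a) not (site inspected) — holds.
(b) ≥45 days' notice — not met.
(3): T OR F → true.
Overall: T AND T AND T → true.
Exception (own property) — not satisfied.
Result: main true OR exception false → true.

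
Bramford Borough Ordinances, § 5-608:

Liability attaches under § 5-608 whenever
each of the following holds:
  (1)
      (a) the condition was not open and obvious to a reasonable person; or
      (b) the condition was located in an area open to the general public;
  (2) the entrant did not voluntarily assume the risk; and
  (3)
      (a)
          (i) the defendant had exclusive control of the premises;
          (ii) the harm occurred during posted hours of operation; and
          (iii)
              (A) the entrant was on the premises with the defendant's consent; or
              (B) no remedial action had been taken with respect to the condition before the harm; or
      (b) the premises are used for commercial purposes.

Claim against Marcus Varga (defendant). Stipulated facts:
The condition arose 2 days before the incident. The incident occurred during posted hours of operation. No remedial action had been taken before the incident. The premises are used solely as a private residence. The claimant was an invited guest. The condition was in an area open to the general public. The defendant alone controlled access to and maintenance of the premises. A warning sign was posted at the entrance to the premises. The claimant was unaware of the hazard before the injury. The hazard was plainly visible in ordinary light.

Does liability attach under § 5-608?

(a) not open/obvious — not met.
(b) public area — met.
(1): F OR T → true.
(2) no assumed risk — met.
(i) exclusive control — satisfied.
(ii) during posted hours — holds.
(A) consent to enter — met.
(B) no remedial action — satisfied.
(iii): T OR T → true.
(a): T AND T AND T → true.
(b) commercial use — fails.
(3): T OR F → true.
Overall = T AND T AND T = true.

Yes — liable.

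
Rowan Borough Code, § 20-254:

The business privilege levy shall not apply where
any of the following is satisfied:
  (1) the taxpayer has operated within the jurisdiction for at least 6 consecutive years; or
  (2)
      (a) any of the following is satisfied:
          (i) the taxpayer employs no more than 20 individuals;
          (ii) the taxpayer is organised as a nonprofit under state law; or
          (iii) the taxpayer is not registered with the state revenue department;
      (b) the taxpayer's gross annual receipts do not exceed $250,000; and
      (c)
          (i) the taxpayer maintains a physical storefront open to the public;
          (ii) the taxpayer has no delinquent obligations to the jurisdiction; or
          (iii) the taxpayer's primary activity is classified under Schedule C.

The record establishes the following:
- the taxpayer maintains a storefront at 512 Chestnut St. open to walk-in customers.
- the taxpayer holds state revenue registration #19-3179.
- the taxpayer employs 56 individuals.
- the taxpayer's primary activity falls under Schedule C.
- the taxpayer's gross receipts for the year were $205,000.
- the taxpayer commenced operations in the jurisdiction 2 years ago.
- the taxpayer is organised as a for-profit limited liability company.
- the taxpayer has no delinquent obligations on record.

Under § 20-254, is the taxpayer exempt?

No — not exempt.

(1) ≥ 6 yrs in jurisdiction — fails.
(i) ≤ 20 employees — not satisfied.
(ii) nonprofit — not met.
(iii) not (state-registered) — not met.
So (a) is not satisfied (F OR F OR F).
(b) receipts ≤ $250,000 — satisfied.
(i) has storefront — holds.
(ii) no delinquency — met.
(iii) Schedule C activity — holds.
(c): T OR T OR T → true.
(2) = F AND T AND T = false.
Overall = F OR F = false.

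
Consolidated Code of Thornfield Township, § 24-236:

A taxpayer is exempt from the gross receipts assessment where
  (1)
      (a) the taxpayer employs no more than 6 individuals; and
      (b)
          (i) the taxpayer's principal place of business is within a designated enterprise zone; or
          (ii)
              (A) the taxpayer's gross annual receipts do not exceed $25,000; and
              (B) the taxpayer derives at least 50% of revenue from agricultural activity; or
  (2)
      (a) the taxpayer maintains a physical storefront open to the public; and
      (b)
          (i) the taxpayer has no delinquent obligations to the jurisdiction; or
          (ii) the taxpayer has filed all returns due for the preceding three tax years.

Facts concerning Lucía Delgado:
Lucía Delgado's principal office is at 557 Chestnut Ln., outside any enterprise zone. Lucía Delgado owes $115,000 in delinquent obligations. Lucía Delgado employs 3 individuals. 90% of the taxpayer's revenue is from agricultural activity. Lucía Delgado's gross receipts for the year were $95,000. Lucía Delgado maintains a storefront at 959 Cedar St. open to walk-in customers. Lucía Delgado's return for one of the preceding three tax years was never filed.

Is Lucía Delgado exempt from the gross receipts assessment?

No — not exempt.

(a) ≤ 6 employees — satisfied.
(i) in enterprise zone — not satisfied.
(A) receipts ≤ $25,000 — not met.
(B) ≥50% agricultural — met.
So (ii) is not satisfied (F AND T).
(b): F OR F → false.
(1): T AND F → false.
(a) has storefront — holds.
(i) no delinquency — fails.
(ii) returns current — not met.
(b): F OR F → false.
(2): T AND F → false.
So Overall is not satisfied (F OR F).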